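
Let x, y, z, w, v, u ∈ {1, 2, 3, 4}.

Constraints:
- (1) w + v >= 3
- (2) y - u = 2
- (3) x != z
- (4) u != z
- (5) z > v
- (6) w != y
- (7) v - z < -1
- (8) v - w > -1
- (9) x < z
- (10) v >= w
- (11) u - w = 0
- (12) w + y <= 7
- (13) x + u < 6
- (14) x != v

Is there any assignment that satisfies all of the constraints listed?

One satisfying assignment is x = 3, y = 3, z = 4, w = 1, v = 2, u = 1.
For the less obvious constraints — constraint 1: w + v = 3; constraint 2: y - u = 2; constraint 7: v - z = -2 — and the others hold by inspection.

Satisfiable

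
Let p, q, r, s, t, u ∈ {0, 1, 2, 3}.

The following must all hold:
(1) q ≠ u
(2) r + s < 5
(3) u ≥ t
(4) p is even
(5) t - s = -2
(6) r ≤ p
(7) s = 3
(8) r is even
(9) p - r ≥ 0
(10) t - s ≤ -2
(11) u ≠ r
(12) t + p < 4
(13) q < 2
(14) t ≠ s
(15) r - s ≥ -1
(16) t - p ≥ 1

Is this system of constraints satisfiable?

Unsatisfiable

Constraints 9, 10, 15, and 16 give t − p ≥ 1, p − r ≥ 0, r − s ≥ -1, s − t ≥ 2.
Adding all 4 inequalities: the left sides telescope to 0, and the right sides sum to 1 + 0 + (-1) + 2 = 2. So 0 ≥ 2, which is false.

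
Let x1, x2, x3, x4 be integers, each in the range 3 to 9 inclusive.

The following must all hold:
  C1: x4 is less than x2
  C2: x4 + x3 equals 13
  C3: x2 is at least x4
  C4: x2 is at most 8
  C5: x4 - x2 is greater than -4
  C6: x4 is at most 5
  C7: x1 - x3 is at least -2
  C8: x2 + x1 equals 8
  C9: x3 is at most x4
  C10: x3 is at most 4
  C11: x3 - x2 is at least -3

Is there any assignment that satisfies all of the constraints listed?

Unsatisfiable

From constraints 3 and 4: x4 ≤ x2 ≤ 8. From constraint 10: x3 ≤ 4. Hence x4 + x3 ≤ 12. But constraint 2 requires x4 + x3 = 13, and 13 > 12. Contradiction.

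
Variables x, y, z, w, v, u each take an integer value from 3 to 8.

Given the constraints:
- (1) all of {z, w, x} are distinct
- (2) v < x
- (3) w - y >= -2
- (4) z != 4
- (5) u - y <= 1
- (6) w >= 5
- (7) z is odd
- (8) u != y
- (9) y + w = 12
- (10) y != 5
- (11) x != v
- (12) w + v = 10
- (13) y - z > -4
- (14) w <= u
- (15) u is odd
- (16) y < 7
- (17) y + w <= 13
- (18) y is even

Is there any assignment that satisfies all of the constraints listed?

Satisfiable

Setting (x, y, z, w, v, u) = (5, 6, 7, 6, 4, 7) satisfies everything: constraint 3: w - y = 0; constraint 5: u - y = 1, and the others follow.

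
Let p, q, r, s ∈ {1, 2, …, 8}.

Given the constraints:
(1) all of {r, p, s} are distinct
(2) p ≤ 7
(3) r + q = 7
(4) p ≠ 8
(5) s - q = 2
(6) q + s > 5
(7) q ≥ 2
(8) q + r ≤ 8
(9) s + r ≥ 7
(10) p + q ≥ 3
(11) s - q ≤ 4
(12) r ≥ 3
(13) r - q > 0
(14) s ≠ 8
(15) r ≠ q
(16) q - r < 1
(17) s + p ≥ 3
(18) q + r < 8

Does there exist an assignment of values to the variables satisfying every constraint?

One satisfying assignment is p = 1, q = 3, r = 4, s = 5.
For the less obvious constraints — constraint 3: r + q = 7; constraint 5: s - q = 2; constraint 6: q + s = 8 — and the others hold by inspection.

Satisfiable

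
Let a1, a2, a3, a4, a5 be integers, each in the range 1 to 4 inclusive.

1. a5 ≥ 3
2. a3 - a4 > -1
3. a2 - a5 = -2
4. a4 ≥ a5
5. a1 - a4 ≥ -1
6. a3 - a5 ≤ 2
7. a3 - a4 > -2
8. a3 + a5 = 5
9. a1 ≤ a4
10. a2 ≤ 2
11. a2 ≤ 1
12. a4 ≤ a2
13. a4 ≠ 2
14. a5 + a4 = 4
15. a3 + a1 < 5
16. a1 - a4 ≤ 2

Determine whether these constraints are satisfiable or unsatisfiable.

Unsatisfiable

From constraints 1 and 4: a4 ≥ a5 and a5 ≥ 3, so a4 ≥ 3. From constraints 11 and 12: a4 ≤ a2 and a2 ≤ 1, so a4 ≤ 1. But 1 < 3, so no value of a4 works.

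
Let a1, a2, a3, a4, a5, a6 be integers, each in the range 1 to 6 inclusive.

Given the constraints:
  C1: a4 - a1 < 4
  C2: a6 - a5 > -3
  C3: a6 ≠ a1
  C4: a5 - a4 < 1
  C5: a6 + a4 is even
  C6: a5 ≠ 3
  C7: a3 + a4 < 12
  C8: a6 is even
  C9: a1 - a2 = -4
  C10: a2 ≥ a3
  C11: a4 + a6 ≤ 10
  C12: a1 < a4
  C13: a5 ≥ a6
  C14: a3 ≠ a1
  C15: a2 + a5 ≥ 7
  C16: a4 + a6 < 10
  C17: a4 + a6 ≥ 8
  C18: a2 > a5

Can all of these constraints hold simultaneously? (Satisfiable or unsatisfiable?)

One satisfying assignment is a1 = 1, a2 = 5, a3 = 5, a4 = 4, a5 = 4, a6 = 4.
For the less obvious constraints — constraint 1: a4 - a1 = 3; constraint 2: a6 - a5 = 0; constraint 4: a5 - a4 = 0 — and the others hold by inspection.

Satisfiable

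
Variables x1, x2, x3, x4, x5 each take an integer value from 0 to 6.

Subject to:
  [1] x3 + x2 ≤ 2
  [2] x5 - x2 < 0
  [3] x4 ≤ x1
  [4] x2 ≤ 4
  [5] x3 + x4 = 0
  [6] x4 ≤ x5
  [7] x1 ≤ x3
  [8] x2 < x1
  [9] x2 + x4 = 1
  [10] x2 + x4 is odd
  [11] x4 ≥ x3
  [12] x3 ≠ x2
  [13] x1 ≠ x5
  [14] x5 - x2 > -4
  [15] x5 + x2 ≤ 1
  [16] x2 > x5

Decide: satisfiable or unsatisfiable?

Constraints 2, 6, 7, 8, and 11 give x2 < x1, x1 ≤ x3, x3 ≤ x4, x4 ≤ x5, x5 < x2. Chaining: x2 < x1 ≤ x3 ≤ x4 ≤ x5 < x2, which forces x2 < x2 — impossible.

Unsatisfiable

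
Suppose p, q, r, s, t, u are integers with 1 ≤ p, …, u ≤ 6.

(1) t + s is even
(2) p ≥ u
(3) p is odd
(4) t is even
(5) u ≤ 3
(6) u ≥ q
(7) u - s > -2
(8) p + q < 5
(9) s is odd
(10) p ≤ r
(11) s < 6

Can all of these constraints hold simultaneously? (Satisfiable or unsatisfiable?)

Unsatisfiable

Constraint 4 makes t even and constraint 9 makes s odd, so t + s must be odd. Constraint 1 says t + s is even — contradiction.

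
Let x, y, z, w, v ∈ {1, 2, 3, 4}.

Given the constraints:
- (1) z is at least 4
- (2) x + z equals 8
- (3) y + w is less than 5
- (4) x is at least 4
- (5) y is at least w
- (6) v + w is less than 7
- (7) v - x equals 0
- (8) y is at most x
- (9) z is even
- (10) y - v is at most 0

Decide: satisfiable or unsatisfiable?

Satisfiable

Take x = 4, y = 2, z = 4, w = 2, v = 4. Then constraint 2: x + z = 8; constraint 3: y + w = 4, and every other listed constraint is also met.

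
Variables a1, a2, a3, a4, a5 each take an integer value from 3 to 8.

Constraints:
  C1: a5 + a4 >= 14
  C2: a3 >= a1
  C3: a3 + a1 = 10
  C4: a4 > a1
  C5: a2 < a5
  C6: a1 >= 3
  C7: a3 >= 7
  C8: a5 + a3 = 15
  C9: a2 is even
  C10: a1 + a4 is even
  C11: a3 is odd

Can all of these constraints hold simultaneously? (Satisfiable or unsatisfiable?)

Satisfiable

One satisfying assignment is a1 = 3, a2 = 6, a3 = 7, a4 = 7, a5 = 8.
For the less obvious constraints — constraint 1: a5 + a4 = 15; constraint 3: a3 + a1 = 10 — and the others hold by inspection.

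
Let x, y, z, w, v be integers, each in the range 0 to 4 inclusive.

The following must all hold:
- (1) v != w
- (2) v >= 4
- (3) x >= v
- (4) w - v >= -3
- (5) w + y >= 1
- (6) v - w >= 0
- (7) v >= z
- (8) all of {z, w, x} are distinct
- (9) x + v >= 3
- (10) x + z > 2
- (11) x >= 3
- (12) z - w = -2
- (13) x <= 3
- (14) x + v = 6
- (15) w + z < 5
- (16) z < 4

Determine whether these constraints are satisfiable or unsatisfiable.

From constraint 11: x ≥ 3. From constraint 2: v ≥ 4. Hence x + v ≥ 7. But constraint 14 requires x + v = 6, and 6 < 7. Contradiction.

Unsatisfiable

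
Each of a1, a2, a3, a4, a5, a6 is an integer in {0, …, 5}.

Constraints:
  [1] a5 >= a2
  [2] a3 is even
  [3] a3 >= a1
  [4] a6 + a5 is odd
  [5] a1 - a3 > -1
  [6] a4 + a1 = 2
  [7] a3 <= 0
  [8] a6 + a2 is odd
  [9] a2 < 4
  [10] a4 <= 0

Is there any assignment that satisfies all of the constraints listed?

Unsatisfiable

From constraint 10: a4 ≤ 0. From constraints 3 and 7: a1 ≤ a3 ≤ 0. Hence a4 + a1 ≤ 0. But constraint 6 requires a4 + a1 = 2, and 2 > 0. Contradiction.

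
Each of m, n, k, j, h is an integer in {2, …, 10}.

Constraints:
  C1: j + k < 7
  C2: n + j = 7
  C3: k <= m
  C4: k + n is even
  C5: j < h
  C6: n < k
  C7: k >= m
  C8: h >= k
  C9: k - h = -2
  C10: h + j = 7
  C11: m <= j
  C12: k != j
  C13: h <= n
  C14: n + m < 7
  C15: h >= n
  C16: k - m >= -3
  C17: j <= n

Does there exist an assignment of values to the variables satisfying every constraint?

Unsatisfiable

Constraints 3, 5, 6, 11, and 13 give h ≤ n, n < k, k ≤ m, m ≤ j, j < h. Chaining: h ≤ n < k ≤ m ≤ j < h, which forces h < h — impossible.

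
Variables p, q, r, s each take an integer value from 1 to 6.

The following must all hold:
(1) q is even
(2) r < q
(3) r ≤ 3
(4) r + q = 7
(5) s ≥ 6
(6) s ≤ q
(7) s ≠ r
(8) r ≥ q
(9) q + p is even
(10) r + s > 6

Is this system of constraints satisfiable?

Unsatisfiable

From constraints 5 and 6: q ≥ s and s ≥ 6, so q ≥ 6. From constraints 3 and 8: q ≤ r and r ≤ 3, so q ≤ 3. But 3 < 6, so no value of q works.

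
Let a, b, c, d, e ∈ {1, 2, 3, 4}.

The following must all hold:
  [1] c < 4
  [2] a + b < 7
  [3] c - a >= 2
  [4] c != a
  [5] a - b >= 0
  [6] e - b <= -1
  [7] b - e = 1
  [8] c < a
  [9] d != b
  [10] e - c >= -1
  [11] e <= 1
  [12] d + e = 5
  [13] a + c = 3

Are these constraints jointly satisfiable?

Unsatisfiable

Constraints 3, 5, 6, and 10 give a − b ≥ 0, b − e ≥ 1, e − c ≥ -1, c − a ≥ 2.
Adding all 4 inequalities: the left sides telescope to 0, and the right sides sum to 0 + 1 + (-1) + 2 = 2. So 0 ≥ 2, which is false.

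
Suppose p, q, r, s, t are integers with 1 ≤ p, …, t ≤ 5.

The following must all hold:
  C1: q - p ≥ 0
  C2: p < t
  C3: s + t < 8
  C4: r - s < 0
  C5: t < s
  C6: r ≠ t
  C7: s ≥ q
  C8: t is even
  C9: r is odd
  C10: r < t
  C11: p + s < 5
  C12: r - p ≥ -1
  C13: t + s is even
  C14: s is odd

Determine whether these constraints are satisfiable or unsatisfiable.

Unsatisfiable

Constraint 8 makes t even and constraint 14 makes s odd, so t + s must be odd. Constraint 13 says t + s is even — contradiction.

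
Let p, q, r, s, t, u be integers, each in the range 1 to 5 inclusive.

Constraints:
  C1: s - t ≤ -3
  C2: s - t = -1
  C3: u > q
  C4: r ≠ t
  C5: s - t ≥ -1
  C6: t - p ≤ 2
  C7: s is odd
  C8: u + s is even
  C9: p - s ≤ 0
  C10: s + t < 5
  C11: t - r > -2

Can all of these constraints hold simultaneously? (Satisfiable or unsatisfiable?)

Unsatisfiable

Constraints 1, 6, and 9 give s − p ≥ 0, p − t ≥ -2, t − s ≥ 3.
Adding all 3 inequalities: the left sides telescope to 0, and the right sides sum to 0 + (-2) + 3 = 1. So 0 ≥ 1, which is false.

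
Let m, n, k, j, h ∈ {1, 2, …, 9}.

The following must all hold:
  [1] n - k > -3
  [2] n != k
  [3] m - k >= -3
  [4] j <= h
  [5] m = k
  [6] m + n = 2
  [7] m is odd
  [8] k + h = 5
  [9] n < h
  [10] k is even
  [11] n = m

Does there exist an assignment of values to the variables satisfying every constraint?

Unsatisfiable

From constraints 5 and 11, n = m = k, so n = k. But constraint 2 says n ≠ k. Contradiction.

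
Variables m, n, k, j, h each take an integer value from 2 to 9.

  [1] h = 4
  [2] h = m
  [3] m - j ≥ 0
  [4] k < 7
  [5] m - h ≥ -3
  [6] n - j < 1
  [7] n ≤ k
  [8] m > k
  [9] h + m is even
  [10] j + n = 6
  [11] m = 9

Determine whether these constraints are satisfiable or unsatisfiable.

Constraint 1 fixes h = 4 and constraint 11 fixes m = 9, but constraint 2 requires h = m. Since 4 ≠ 9, contradiction.

Unsatisfiable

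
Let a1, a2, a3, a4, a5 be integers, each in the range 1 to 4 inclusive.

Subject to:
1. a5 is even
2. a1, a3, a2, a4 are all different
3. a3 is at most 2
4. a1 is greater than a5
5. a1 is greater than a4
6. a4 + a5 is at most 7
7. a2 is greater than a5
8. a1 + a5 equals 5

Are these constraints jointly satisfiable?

Take a1 = 3, a2 = 4, a3 = 1, a4 = 2, a5 = 2. Then constraint 2: values 3, 1, 4, 2 are distinct; constraint 6: a4 + a5 = 4; constraint 8: a1 + a5 = 5, and every other listed constraint is also met.

Satisfiable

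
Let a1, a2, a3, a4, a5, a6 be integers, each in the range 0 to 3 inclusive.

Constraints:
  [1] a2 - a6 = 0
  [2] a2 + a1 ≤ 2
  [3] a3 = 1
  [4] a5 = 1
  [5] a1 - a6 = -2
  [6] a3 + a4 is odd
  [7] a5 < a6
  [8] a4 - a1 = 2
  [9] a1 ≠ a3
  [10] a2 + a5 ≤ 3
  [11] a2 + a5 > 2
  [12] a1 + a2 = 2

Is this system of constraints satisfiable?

Satisfiable

Setting (a1, a2, a3, a4, a5, a6) = (0, 2, 1, 2, 1, 2) satisfies everything: constraint 1: a2 - a6 = 0; constraint 2: a2 + a1 = 2; constraint 5: a1 - a6 = -2, and the others follow.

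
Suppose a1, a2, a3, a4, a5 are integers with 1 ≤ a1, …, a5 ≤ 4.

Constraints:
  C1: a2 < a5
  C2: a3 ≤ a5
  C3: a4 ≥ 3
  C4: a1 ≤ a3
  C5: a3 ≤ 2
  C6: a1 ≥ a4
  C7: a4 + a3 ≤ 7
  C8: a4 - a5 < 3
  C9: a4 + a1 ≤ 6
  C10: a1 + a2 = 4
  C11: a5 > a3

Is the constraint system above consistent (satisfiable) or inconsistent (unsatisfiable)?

Unsatisfiable

From constraints 3 and 6: a1 ≥ a4 and a4 ≥ 3, so a1 ≥ 3. From constraints 4 and 5: a1 ≤ a3 and a3 ≤ 2, so a1 ≤ 2. But 2 < 3, so no value of a1 works.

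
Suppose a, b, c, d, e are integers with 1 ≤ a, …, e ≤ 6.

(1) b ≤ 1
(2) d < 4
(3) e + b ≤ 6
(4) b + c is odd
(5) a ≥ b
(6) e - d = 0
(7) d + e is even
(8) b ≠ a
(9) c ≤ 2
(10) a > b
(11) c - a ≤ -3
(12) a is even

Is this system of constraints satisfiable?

Satisfiable

One satisfying assignment is a = 6, b = 1, c = 2, d = 3, e = 3.
For the less obvious constraints — constraint 3: e + b = 4; constraint 6: e - d = 0; constraint 11: c - a = -4 — and the others hold by inspection.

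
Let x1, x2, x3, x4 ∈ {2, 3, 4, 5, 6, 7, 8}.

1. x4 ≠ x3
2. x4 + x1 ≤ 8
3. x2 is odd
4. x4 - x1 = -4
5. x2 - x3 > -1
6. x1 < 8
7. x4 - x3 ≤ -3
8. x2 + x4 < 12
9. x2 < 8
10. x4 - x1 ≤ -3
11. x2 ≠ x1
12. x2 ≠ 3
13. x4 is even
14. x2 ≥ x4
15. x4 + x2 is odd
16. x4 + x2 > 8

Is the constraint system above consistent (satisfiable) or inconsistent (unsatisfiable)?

One satisfying assignment is x1 = 6, x2 = 7, x3 = 7, x4 = 2.
For the less obvious constraints — constraint 2: x4 + x1 = 8; constraint 4: x4 - x1 = -4; constraint 5: x2 - x3 = 0 — and the others hold by inspection.

Satisfiable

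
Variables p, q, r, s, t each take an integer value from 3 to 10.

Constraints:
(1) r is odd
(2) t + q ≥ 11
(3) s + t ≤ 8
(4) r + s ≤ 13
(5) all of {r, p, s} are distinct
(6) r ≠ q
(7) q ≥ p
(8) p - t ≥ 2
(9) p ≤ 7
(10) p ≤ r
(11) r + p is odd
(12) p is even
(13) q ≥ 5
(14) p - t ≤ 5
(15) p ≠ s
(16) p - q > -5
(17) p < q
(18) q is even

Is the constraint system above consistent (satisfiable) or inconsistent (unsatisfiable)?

Satisfiable

One satisfying assignment is p = 6, q = 8, r = 9, s = 3, t = 3.
For the less obvious constraints — constraint 2: t + q = 11; constraint 3: s + t = 6; constraint 4: r + s = 12 — and the others hold by inspection.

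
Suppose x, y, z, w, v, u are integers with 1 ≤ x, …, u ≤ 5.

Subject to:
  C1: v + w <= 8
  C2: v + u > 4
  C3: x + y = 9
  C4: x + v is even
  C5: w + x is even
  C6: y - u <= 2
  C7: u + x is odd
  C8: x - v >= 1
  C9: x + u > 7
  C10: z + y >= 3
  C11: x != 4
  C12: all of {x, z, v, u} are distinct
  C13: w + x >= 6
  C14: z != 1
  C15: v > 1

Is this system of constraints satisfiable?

Satisfiable

Take x = 5, y = 4, z = 2, w = 3, v = 3, u = 4. Then constraint 1: v + w = 6; constraint 2: v + u = 7, and every other listed constraint is also met.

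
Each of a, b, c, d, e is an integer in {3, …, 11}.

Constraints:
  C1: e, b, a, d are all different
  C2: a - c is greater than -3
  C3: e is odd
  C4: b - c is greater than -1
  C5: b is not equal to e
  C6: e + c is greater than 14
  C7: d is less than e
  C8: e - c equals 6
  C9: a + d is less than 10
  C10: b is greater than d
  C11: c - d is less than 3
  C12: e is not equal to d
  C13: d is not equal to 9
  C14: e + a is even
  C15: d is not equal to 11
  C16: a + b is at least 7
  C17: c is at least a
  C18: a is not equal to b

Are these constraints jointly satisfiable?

Satisfiable

Try a = 3, b = 5, c = 5, d = 4, e = 11.
Check constraint 2: a - c = -2; constraint 4: b - c = 0; constraint 6: e + c = 16. The remaining constraints are straightforward to verify.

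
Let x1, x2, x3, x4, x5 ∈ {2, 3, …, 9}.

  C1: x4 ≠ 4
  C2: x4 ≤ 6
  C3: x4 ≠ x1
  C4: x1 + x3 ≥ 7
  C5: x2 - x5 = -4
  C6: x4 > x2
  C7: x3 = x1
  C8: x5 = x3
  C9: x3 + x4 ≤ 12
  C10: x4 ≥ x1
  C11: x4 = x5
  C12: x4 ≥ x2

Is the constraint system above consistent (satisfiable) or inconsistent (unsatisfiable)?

Unsatisfiable

From constraints 7, 8, and 11, x4 = x5 = x3 = x1, so x4 = x1. But constraint 3 says x4 ≠ x1. Contradiction.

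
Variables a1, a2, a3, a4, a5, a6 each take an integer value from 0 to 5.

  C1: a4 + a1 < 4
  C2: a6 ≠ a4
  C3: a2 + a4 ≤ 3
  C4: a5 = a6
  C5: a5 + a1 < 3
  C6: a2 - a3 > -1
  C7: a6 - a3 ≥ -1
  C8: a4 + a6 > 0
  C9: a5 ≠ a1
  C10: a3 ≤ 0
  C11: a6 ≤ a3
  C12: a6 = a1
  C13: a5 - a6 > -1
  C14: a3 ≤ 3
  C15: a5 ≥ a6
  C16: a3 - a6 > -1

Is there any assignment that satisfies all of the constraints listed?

From constraints 4 and 12, a5 = a6 = a1, so a5 = a1. But constraint 9 says a5 ≠ a1. Contradiction.

Unsatisfiable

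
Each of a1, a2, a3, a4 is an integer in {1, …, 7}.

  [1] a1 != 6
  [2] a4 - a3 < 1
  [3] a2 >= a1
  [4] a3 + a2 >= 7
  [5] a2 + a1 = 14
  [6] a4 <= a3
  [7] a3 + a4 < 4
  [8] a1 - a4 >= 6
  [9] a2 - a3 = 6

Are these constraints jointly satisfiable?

Satisfiable

Try a1 = 7, a2 = 7, a3 = 1, a4 = 1.
Check constraint 2: a4 - a3 = 0; constraint 4: a3 + a2 = 8. The remaining constraints are straightforward to verify.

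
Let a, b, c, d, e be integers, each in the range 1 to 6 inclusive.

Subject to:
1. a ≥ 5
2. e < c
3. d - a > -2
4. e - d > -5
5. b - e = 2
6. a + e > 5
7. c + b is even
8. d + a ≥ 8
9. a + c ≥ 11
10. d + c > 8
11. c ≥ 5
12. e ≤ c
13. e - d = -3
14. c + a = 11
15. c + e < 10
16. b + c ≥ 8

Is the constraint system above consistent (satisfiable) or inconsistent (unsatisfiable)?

Satisfiable

Try a = 5, b = 4, c = 6, d = 5, e = 2.
Check constraint 3: d - a = 0; constraint 4: e - d = -3; constraint 5: b - e = 2. The remaining constraints are straightforward to verify.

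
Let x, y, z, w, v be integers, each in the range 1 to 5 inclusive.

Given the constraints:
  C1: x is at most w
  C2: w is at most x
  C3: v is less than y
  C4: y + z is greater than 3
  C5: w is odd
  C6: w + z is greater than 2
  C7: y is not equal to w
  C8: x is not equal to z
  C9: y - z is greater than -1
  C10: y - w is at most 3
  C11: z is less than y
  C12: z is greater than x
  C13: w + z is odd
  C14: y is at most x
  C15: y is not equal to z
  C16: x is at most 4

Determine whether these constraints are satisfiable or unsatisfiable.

Unsatisfiable

Constraints 11, 12, and 14 give z < y, y ≤ x, x < z. Chaining: z < y ≤ x < z, which forces z < z — impossible.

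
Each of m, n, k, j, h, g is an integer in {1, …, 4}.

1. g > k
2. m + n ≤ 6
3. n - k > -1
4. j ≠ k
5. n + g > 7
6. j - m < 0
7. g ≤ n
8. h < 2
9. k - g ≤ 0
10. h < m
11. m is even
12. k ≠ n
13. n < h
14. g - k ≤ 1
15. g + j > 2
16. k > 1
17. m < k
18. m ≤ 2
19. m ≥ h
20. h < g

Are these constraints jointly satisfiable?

Constraints 1, 7, 10, 13, and 17 give m < k, k < g, g ≤ n, n < h, h < m. Chaining: m < k < g ≤ n < h < m, which forces m < m — impossible.

Unsatisfiable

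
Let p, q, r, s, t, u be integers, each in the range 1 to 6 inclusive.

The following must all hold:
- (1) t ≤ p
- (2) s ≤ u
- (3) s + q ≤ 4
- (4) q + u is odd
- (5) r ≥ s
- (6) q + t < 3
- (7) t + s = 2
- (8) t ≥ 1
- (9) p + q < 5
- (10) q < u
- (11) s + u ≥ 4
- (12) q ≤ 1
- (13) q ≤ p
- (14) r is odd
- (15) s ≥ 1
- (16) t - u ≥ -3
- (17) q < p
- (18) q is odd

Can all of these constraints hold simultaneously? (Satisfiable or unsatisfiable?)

Satisfiable

Setting (p, q, r, s, t, u) = (3, 1, 1, 1, 1, 4) satisfies everything: constraint 3: s + q = 2; constraint 6: q + t = 2; constraint 7: t + s = 2, and the others follow.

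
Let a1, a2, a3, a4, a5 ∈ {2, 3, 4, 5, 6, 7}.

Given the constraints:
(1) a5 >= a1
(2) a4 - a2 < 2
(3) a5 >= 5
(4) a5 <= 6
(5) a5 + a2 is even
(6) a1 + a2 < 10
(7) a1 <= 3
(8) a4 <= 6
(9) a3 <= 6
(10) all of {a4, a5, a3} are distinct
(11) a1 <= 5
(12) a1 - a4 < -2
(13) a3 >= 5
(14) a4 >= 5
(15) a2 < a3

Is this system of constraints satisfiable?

Unsatisfiable

Constraints 3, 4, 8, 9, 13, and 14 confine each of a4, a5, a3 to the 2 values {5, 6}.
Constraint 10 requires all 3 of them to be distinct, but only 2 values are available — impossible by the pigeonhole principle.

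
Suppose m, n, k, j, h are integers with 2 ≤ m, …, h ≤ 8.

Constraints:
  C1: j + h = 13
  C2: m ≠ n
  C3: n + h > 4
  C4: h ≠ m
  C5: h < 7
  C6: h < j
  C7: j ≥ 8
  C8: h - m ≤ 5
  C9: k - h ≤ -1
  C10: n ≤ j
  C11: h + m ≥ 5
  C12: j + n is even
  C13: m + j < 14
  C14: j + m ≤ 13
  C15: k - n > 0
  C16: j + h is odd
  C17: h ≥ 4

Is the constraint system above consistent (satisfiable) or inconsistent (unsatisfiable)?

One satisfying assignment is m = 3, n = 2, k = 4, j = 8, h = 5.
For the less obvious constraints — constraint 1: j + h = 13; constraint 3: n + h = 7; constraint 8: h - m = 2 — and the others hold by inspection.

Satisfiable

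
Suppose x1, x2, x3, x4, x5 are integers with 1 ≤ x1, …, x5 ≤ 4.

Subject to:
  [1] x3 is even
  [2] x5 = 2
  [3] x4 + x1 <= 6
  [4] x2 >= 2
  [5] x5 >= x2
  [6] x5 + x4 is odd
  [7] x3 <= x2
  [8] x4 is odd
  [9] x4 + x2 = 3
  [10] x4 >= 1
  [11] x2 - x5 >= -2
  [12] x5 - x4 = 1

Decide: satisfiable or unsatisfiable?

The assignment x1 = 2, x2 = 2, x3 = 2, x4 = 1, x5 = 2 works:
  constraint 3 holds since x4 + x1 = 3.
  constraint 9 holds since x4 + x2 = 3.
The rest check out directly.

Satisfiable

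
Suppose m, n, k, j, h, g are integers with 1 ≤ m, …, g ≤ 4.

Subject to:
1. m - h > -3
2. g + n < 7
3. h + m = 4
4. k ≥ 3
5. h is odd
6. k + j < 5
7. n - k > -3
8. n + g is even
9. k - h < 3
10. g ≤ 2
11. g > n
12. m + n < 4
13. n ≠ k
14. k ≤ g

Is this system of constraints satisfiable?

From constraint 4: k ≥ 3. From constraints 10 and 14: k ≤ g and g ≤ 2, so k ≤ 2. But 2 < 3, so no value of k works.

Unsatisfiable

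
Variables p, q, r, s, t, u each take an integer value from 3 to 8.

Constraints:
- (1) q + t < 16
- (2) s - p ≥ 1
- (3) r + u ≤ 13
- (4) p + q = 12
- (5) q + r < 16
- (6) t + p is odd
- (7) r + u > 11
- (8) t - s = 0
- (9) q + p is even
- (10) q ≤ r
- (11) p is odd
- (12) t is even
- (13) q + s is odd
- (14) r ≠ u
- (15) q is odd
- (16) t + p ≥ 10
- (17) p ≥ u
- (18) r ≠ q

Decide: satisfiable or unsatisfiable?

One satisfying assignment is p = 5, q = 7, r = 8, s = 6, t = 6, u = 4.
For the less obvious constraints — constraint 1: q + t = 13; constraint 2: s - p = 1 — and the others hold by inspection.

Satisfiable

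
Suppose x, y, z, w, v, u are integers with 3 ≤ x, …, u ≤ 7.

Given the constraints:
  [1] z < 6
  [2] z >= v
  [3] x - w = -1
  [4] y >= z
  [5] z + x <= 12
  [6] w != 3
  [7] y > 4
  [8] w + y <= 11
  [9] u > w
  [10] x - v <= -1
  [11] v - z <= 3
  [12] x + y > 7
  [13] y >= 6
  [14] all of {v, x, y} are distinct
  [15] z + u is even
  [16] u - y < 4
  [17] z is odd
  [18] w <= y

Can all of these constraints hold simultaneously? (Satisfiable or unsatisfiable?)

Satisfiable

The assignment x = 4, y = 6, z = 5, w = 5, v = 5, u = 7 works:
  constraint 3 holds since x - w = -1.
  constraint 5 holds since z + x = 9.
  constraint 8 holds since w + y = 11.
The rest check out directly.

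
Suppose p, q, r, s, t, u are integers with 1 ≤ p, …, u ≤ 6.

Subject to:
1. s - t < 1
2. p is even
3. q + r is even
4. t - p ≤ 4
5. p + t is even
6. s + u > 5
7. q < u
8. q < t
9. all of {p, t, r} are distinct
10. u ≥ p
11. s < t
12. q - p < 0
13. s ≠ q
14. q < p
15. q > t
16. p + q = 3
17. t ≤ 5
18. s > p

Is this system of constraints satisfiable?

Unsatisfiable

Constraints 11, 14, 15, and 18 give p < s, s < t, t < q, q < p. Chaining: p < s < t < q < p, which forces p < p — impossible.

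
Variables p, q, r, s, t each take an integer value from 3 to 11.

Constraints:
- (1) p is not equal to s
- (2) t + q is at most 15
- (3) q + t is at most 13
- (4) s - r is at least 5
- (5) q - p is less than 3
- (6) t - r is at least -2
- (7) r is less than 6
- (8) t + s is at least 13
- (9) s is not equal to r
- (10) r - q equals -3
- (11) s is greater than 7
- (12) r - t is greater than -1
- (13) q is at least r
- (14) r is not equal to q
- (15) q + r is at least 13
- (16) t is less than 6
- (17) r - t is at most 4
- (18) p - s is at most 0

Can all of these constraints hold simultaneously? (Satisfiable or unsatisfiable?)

The assignment p = 7, q = 8, r = 5, s = 10, t = 4 works:
  constraint 2 holds since t + q = 12.
  constraint 3 holds since q + t = 12.
  constraint 4 holds since s - r = 5.
The rest check out directly.

Satisfiable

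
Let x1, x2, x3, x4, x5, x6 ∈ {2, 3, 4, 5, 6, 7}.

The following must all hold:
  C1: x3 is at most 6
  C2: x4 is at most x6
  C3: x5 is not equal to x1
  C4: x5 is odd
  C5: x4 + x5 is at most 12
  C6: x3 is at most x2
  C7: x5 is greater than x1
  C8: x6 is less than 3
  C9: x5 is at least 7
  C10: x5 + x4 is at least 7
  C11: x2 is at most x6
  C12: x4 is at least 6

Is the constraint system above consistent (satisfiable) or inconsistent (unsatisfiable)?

From constraint 12: x4 ≥ 6. From constraint 9: x5 ≥ 7. Hence x4 + x5 ≥ 13. But constraint 5 requires x4 + x5 ≤ 12, and 12 < 13. Contradiction.

Unsatisfiable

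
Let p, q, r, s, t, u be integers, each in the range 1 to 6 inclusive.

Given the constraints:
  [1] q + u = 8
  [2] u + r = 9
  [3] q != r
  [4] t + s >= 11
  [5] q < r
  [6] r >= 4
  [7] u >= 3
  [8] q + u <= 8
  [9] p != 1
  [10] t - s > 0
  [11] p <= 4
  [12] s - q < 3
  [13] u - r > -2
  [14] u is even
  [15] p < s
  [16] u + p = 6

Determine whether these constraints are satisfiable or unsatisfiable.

Try p = 2, q = 4, r = 5, s = 5, t = 6, u = 4.
Check constraint 1: q + u = 8; constraint 2: u + r = 9; constraint 4: t + s = 11. The remaining constraints are straightforward to verify.

Satisfiable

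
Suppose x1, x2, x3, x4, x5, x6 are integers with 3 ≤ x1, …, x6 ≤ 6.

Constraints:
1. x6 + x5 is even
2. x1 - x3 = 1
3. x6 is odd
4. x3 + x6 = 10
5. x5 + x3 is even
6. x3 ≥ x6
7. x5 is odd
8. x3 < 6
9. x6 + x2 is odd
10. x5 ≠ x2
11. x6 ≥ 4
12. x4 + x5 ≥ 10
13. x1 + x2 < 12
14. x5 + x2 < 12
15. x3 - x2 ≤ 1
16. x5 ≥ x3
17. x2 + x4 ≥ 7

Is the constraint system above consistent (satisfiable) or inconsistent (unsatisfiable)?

Satisfiable

Take x1 = 6, x2 = 4, x3 = 5, x4 = 6, x5 = 5, x6 = 5. Then constraint 2: x1 - x3 = 1; constraint 4: x3 + x6 = 10; constraint 12: x4 + x5 = 11, and every other listed constraint is also met.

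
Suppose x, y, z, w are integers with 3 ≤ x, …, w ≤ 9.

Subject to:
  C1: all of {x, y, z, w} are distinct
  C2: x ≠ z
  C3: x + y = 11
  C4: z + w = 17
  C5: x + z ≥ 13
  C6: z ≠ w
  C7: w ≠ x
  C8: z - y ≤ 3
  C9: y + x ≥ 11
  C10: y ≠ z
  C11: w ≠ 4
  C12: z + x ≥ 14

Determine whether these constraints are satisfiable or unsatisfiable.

Satisfiable

Setting (x, y, z, w) = (5, 6, 9, 8) satisfies everything: constraint 3: x + y = 11; constraint 4: z + w = 17; constraint 5: x + z = 14, and the others follow.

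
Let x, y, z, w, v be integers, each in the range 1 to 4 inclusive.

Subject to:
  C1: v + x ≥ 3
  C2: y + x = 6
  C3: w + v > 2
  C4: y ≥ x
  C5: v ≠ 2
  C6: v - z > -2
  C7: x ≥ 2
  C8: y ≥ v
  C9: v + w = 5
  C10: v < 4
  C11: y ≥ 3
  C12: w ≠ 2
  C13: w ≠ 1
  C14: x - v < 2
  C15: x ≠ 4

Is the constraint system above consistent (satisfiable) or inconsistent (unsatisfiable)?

Setting (x, y, z, w, v) = (2, 4, 2, 4, 1) satisfies everything: constraint 1: v + x = 3; constraint 2: y + x = 6, and the others follow.

Satisfiable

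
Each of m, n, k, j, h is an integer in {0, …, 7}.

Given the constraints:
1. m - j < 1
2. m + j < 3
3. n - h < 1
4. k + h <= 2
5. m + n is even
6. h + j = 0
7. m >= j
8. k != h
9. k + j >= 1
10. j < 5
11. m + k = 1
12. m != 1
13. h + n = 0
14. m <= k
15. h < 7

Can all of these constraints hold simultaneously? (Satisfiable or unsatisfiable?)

The assignment m = 0, n = 0, k = 1, j = 0, h = 0 works:
  constraint 1 holds since m - j = 0.
  constraint 2 holds since m + j = 0.
  constraint 3 holds since n - h = 0.
The rest check out directly.

Satisfiable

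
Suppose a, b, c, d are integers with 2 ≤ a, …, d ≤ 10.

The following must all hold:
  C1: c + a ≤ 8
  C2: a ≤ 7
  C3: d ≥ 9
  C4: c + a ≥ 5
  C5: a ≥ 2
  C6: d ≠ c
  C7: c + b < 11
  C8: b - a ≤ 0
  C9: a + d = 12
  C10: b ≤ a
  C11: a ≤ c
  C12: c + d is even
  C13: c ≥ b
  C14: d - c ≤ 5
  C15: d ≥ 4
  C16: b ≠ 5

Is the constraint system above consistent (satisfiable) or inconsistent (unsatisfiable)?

Setting (a, b, c, d) = (3, 3, 5, 9) satisfies everything: constraint 1: c + a = 8; constraint 4: c + a = 8, and the others follow.

Satisfiable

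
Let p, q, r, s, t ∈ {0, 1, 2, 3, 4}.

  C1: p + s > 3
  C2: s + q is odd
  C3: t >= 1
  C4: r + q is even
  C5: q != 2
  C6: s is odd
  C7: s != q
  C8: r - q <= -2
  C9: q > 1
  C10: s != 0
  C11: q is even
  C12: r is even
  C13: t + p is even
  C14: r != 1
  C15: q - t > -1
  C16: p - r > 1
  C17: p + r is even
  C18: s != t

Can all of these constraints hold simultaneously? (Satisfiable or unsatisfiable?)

Setting (p, q, r, s, t) = (2, 4, 0, 3, 4) satisfies everything: constraint 1: p + s = 5; constraint 8: r - q = -4, and the others follow.

Satisfiable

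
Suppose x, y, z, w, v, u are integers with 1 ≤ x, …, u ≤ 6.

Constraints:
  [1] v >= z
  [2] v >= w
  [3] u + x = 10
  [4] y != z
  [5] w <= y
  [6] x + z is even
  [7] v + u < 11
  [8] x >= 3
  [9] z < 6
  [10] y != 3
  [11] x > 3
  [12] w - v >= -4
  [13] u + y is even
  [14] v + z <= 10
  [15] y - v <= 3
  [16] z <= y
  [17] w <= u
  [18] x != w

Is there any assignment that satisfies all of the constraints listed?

Take x = 6, y = 6, z = 4, w = 3, v = 5, u = 4. Then constraint 3: u + x = 10; constraint 7: v + u = 9, and every other listed constraint is also met.

Satisfiable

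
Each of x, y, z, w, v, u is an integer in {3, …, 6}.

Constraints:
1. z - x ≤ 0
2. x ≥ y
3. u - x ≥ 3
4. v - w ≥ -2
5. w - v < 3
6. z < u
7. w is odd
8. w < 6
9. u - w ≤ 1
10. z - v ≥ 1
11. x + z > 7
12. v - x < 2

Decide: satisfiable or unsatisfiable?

Constraints 1, 3, 4, 9, and 10 give x − z ≥ 0, z − v ≥ 1, v − w ≥ -2, w − u ≥ -1, u − x ≥ 3.
Adding all 5 inequalities: the left sides telescope to 0, and the right sides sum to 0 + 1 + (-2) + (-1) + 3 = 1. So 0 ≥ 1, which is false.

Unsatisfiable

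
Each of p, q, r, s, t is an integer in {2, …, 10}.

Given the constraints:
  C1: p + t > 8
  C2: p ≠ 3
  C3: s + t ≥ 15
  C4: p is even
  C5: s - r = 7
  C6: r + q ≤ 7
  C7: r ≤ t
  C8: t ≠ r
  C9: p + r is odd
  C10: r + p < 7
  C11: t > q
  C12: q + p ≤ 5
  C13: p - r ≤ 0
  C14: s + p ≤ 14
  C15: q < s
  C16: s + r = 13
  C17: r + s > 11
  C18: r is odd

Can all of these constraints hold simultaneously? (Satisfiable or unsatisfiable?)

Satisfiable

The assignment p = 2, q = 3, r = 3, s = 10, t = 8 works:
  constraint 1 holds since p + t = 10.
  constraint 3 holds since s + t = 18.
The rest check out directly.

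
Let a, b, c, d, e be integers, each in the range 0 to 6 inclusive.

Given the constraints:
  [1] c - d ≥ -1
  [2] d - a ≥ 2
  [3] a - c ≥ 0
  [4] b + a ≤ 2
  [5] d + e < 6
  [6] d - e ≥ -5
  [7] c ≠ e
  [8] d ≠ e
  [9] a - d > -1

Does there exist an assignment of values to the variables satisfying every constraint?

Unsatisfiable

Constraints 1, 2, and 3 give c − d ≥ -1, d − a ≥ 2, a − c ≥ 0.
Adding all 3 inequalities: the left sides telescope to 0, and the right sides sum to (-1) + 2 + 0 = 1. So 0 ≥ 1, which is false.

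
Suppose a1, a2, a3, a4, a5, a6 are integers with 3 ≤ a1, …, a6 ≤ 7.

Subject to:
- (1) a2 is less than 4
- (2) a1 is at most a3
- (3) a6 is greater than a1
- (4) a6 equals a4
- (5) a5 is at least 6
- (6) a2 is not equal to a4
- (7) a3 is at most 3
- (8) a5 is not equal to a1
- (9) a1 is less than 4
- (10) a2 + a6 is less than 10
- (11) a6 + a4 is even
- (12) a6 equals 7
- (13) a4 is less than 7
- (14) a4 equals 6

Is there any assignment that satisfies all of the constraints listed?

Constraint 12 fixes a6 = 7 and constraint 14 fixes a4 = 6, but constraint 4 requires a6 = a4. Since 7 ≠ 6, contradiction.

Unsatisfiable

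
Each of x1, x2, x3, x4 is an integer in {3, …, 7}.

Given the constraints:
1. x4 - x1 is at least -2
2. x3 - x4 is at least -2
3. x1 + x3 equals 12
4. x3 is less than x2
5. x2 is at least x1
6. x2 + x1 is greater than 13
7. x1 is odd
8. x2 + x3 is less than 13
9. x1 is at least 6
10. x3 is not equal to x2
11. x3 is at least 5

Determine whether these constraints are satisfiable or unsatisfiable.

Satisfiable

Try x1 = 7, x2 = 7, x3 = 5, x4 = 7.
Check constraint 1: x4 - x1 = 0; constraint 2: x3 - x4 = -2. The remaining constraints are straightforward to verify.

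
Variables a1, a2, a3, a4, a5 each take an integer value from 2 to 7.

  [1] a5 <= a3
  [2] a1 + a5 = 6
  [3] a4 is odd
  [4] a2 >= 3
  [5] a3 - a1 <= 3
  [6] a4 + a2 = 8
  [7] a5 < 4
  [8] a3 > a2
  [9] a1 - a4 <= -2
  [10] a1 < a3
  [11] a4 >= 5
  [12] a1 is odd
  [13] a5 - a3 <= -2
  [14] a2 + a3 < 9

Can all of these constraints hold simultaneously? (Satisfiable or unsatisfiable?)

One satisfying assignment is a1 = 3, a2 = 3, a3 = 5, a4 = 5, a5 = 3.
For the less obvious constraints — constraint 2: a1 + a5 = 6; constraint 5: a3 - a1 = 2; constraint 6: a4 + a2 = 8 — and the others hold by inspection.

Satisfiable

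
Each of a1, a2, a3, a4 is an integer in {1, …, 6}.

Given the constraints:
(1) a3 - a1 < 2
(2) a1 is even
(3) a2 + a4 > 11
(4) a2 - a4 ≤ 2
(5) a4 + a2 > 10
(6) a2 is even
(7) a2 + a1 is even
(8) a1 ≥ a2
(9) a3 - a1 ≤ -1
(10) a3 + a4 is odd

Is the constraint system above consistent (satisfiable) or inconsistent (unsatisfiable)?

Take a1 = 6, a2 = 6, a3 = 5, a4 = 6. Then constraint 1: a3 - a1 = -1; constraint 3: a2 + a4 = 12, and every other listed constraint is also met.

Satisfiable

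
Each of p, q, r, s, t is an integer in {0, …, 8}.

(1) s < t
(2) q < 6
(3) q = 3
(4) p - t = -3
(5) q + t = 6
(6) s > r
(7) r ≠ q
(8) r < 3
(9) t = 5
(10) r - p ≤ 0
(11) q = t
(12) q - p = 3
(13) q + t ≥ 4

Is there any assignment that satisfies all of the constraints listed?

Constraint 3 fixes q = 3 and constraint 9 fixes t = 5, but constraint 11 requires q = t. Since 3 ≠ 5, contradiction.

Unsatisfiable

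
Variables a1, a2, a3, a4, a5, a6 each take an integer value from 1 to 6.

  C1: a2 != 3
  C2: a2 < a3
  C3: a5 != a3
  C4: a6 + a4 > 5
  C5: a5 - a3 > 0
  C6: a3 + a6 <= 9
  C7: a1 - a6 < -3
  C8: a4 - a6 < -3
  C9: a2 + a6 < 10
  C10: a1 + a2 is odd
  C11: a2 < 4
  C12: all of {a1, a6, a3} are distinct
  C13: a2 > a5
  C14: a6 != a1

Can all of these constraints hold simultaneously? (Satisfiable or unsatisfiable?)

Unsatisfiable

Constraints 2, 5, and 13 give a2 < a3, a3 < a5, a5 < a2. Chaining: a2 < a3 < a5 < a2, which forces a2 < a2 — impossible.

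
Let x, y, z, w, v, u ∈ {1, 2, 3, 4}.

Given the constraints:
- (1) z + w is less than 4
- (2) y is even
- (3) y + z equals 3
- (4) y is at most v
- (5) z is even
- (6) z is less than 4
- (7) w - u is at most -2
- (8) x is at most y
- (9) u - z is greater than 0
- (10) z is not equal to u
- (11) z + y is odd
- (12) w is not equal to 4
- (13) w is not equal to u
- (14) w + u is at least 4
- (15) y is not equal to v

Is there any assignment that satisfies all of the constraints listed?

Constraint 5 makes z even and constraint 2 makes y even, so z + y must be even. Constraint 11 says z + y is odd — contradiction.

Unsatisfiable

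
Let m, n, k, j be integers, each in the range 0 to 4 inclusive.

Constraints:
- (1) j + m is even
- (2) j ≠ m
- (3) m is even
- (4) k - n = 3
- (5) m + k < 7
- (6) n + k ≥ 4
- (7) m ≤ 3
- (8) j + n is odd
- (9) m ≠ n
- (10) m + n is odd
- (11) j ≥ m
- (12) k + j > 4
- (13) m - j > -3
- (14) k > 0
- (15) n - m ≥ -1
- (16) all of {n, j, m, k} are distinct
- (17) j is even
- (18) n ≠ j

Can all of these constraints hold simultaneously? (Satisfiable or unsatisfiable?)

Satisfiable

Try m = 0, n = 1, k = 4, j = 2.
Check constraint 4: k - n = 3; constraint 5: m + k = 4; constraint 6: n + k = 5. The remaining constraints are straightforward to verify.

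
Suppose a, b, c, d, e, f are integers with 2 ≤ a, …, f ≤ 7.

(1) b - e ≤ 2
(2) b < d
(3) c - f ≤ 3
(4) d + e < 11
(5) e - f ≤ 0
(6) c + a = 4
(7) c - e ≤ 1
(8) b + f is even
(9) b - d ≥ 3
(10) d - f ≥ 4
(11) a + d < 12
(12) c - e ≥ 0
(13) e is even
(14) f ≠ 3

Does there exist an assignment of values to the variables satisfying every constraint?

Unsatisfiable

Constraints 1, 3, 9, 10, and 12 give e − b ≥ -2, b − d ≥ 3, d − f ≥ 4, f − c ≥ -3, c − e ≥ 0.
Adding all 5 inequalities: the left sides telescope to 0, and the right sides sum to (-2) + 3 + 4 + (-3) + 0 = 2. So 0 ≥ 2, which is false.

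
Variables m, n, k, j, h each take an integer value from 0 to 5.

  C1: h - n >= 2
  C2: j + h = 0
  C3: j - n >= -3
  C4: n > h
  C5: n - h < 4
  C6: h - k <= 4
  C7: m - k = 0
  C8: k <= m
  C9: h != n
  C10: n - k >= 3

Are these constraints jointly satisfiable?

Constraints 1, 6, and 10 give h − n ≥ 2, n − k ≥ 3, k − h ≥ -4.
Adding all 3 inequalities: the left sides telescope to 0, and the right sides sum to 2 + 3 + (-4) = 1. So 0 ≥ 1, which is false.

Unsatisfiable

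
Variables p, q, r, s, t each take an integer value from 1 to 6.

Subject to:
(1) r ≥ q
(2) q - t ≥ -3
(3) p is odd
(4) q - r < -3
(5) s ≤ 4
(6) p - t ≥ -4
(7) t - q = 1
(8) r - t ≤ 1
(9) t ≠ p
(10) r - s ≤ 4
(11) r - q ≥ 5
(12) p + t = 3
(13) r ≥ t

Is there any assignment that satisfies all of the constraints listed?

Unsatisfiable

Constraints 2, 8, and 11 give q − t ≥ -3, t − r ≥ -1, r − q ≥ 5.
Adding all 3 inequalities: the left sides telescope to 0, and the right sides sum to (-3) + (-1) + 5 = 1. So 0 ≥ 1, which is false.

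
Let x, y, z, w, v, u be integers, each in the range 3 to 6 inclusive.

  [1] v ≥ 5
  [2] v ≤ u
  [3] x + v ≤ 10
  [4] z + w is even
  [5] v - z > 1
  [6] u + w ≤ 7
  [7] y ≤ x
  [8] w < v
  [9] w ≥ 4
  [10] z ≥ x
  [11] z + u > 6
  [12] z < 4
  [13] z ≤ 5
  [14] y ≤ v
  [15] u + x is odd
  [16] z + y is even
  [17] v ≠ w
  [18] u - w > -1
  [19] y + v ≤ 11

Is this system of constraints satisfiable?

From constraints 1 and 2: u ≥ v ≥ 5. From constraint 9: w ≥ 4. Hence u + w ≥ 9. But constraint 6 requires u + w ≤ 7, and 7 < 9. Contradiction.

Unsatisfiable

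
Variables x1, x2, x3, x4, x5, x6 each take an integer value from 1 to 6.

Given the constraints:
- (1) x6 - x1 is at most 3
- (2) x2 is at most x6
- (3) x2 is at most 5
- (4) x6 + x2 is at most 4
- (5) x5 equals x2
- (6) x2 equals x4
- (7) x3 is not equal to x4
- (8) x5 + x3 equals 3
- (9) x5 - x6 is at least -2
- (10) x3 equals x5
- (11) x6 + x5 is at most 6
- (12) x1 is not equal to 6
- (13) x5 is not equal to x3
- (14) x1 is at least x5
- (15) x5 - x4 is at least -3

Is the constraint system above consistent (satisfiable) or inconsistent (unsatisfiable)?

From constraints 5, 6, and 10, x3 = x5 = x2 = x4, so x3 = x4. But constraint 7 says x3 ≠ x4. Contradiction.

Unsatisfiable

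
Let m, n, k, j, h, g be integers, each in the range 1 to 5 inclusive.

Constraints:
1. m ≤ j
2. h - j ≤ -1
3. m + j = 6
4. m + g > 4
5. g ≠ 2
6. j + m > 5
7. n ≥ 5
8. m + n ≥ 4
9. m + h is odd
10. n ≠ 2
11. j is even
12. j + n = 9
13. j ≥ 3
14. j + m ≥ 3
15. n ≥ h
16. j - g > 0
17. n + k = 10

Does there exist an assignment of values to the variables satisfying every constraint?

Satisfiable

One satisfying assignment is m = 2, n = 5, k = 5, j = 4, h = 1, g = 3.
For the less obvious constraints — constraint 2: h - j = -3; constraint 3: m + j = 6; constraint 4: m + g = 5 — and the others hold by inspection.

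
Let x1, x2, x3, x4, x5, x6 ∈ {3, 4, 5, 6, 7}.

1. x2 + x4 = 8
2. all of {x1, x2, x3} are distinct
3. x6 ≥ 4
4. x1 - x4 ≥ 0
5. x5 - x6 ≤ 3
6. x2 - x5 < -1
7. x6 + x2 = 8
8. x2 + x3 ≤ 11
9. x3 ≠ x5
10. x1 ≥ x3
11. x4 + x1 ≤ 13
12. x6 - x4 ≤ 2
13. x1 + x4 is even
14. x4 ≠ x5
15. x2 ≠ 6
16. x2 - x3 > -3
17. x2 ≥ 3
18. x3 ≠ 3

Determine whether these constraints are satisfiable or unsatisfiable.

Try x1 = 7, x2 = 3, x3 = 5, x4 = 5, x5 = 7, x6 = 5.
Check constraint 1: x2 + x4 = 8; constraint 4: x1 - x4 = 2; constraint 5: x5 - x6 = 2. The remaining constraints are straightforward to verify.

Satisfiable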